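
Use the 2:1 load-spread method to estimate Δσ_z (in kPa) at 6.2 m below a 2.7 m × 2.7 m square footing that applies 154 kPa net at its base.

By the 2:1 method the load spreads at 1 horizontal : 2 vertical, so at depth z the loaded area has grown by z in each plan dimension:
Δσ = qBL/((B+z)(L+z)) = 154×2.7×2.7/((2.7+6.2)(2.7+6.2)) = 14.173 kPa

Δσ_z ≈ 14.2 kPa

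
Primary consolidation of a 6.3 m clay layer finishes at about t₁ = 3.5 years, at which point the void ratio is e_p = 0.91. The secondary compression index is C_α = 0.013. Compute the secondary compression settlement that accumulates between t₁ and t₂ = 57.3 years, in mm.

S_s ≈ 52.1 mm

Secondary compression: S_s = C_α·H/(1+e_p)·log₁₀(t₂/t₁)
S_s = 0.013×6.3/(1+0.91)×log₁₀(57.3/3.5)
    = 0.04288 × 1.214 = 0.05206 m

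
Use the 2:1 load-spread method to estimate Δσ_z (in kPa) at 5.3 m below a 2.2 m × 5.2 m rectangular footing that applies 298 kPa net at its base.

Δσ_z ≈ 43.3 kPa

By the 2:1 method the load spreads at 1 horizontal : 2 vertical, so at depth z the loaded area has grown by z in each plan dimension:
Δσ = qBL/((B+z)(L+z)) = 298×2.2×5.2/((2.2+5.3)(5.2+5.3)) = 43.29 kPa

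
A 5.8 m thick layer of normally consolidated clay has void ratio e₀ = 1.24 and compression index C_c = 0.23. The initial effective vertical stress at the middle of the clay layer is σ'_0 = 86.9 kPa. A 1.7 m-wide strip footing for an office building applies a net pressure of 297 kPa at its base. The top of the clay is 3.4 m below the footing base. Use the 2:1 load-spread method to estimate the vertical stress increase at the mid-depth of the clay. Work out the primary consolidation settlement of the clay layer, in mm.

Mid-depth of clay below the footing base: z = 3.4 + 5.8/2 = 6.3 m.
Stress increase at mid-clay by the 2:1 spreading method:
Δσ = qB/(B+z) = 297×1.7/(1.7+6.3) = 63.112 kPa
Final effective stress: σ'_f = σ'_0 + Δσ = 86.9 + 63.112 = 150.01 kPa.
Normally consolidated clay, so the full stress increment lies on the virgin compression line:
S_c = C_c·H/(1+e₀)·log₁₀(σ'_f/σ'_0) = 0.23×5.8/(1+1.24)×log₁₀(150.01/86.9)
    = 0.59554 × 0.2371 = 0.1412 m

S_c ≈ 141 mm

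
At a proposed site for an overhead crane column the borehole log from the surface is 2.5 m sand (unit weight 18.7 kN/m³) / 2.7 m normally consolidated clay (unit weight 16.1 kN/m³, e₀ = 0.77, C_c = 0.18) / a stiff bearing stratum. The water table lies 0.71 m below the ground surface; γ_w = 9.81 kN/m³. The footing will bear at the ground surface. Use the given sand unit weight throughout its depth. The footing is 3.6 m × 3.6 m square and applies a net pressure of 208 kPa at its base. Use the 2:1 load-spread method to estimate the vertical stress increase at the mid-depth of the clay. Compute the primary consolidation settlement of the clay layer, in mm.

S_c ≈ 98.7 mm

Mid-depth of clay below the ground surface: z = 2.5 + 2.7/2 = 3.85 m.
Total vertical stress at mid-clay: σ_v = 18.7×2.5 + 16.1×1.35 = 68.485 kPa.
Pore pressure: u = 9.81×(3.85 − 0.71) = 30.803 kPa.
Initial effective stress: σ'_0 = σ_v − u = 68.485 − 30.803 = 37.682 kPa.
Stress increase at mid-clay by the 2:1 spreading method:
Δσ = qBL/((B+z)(L+z)) = 208×3.6×3.6/((3.6+3.85)(3.6+3.85)) = 48.569 kPa
Final effective stress: σ'_f = σ'_0 + Δσ = 37.682 + 48.569 = 86.251 kPa.
Normally consolidated clay, so the full stress increment lies on the virgin compression line:
S_c = C_c·H/(1+e₀)·log₁₀(σ'_f/σ'_0) = 0.18×2.7/(1+0.77)×log₁₀(86.251/37.682)
    = 0.27458 × 0.35963 = 0.09875 m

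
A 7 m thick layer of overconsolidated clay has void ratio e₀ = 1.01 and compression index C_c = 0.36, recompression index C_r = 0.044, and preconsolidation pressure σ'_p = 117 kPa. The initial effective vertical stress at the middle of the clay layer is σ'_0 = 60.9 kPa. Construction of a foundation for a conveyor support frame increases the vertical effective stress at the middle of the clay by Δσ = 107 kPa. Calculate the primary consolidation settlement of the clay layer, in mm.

Final effective stress: σ'_f = 60.9 + 107 = 167.9 kPa.
σ'_f = 167.9 > σ'_p = 117 kPa, so the stress path crosses the preconsolidation pressure — recompression up to σ'_p, then virgin compression beyond:
S_c = H/(1+e₀)·[C_r·log₁₀(σ'_p/σ'_0) + C_c·log₁₀(σ'_f/σ'_p)]
    = 7/2.01 × [0.044×log₁₀(117/60.9) + 0.36×log₁₀(167.9/117)]
    = 3.4826 × [0.012477 + 0.056471] = 0.2401 m

S_c ≈ 240 mm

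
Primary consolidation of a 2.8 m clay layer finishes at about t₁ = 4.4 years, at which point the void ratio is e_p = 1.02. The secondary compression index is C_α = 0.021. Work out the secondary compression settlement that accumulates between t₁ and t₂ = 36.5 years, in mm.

S_s ≈ 26.7 mm

Secondary compression: S_s = C_α·H/(1+e_p)·log₁₀(t₂/t₁)
S_s = 0.021×2.8/(1+1.02)×log₁₀(36.5/4.4)
    = 0.02911 × 0.9188 = 0.02675 m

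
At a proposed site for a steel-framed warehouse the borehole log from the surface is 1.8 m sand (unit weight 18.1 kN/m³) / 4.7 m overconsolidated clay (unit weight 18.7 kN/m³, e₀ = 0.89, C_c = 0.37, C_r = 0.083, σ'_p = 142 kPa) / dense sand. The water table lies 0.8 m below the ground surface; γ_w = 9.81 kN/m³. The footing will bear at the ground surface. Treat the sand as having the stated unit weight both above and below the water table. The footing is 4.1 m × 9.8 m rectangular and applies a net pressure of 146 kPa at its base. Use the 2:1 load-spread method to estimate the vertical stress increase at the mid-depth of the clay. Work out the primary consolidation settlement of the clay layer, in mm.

Mid-depth of clay below the ground surface: z = 1.8 + 4.7/2 = 4.15 m.
Total vertical stress at mid-clay: σ_v = 18.1×1.8 + 18.7×2.35 = 76.525 kPa.
Pore pressure: u = 9.81×(4.15 − 0.8) = 32.864 kPa.
Initial effective stress: σ'_0 = σ_v − u = 76.525 − 32.864 = 43.661 kPa.
Stress increase at mid-clay by the 2:1 spreading method:
Δσ = qBL/((B+z)(L+z)) = 146×4.1×9.8/((4.1+4.15)(9.8+4.15)) = 50.972 kPa
Final effective stress: σ'_f = 43.661 + 50.972 = 94.633 kPa.
σ'_f = 94.633 ≤ σ'_p = 142 kPa, so the clay remains overconsolidated and only the recompression index applies:
S_c = C_r·H/(1+e₀)·log₁₀(σ'_f/σ'_0) = 0.083×4.7/1.89×log₁₀(94.633/43.661)
    = 0.2064 × 0.33595 = 0.06934 m

S_c ≈ 69.3 mm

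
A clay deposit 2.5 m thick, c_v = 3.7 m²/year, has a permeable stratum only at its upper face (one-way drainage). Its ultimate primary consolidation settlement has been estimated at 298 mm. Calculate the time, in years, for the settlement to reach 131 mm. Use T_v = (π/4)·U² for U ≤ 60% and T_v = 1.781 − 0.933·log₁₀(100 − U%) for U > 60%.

t ≈ 0.256 years

Drainage path length: H_d = H = 2.5 m (single drainage).
U = S(t)/S_ult = 131/298 = 0.4396.
U ≤ 60%: T_v = (π/4)·U² = (π/4)×0.4396² = 0.15177.
t = T_v·H_d²/c_v = 0.15177×2.5²/3.7 = 0.2564 years.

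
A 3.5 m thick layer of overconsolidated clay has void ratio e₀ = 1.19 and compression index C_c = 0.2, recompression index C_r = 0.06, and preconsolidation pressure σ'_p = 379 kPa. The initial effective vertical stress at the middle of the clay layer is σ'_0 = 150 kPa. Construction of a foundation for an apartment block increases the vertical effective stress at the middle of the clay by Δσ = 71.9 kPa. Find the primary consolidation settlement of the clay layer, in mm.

S_c ≈ 16.3 mm

Final effective stress: σ'_f = 150 + 71.9 = 221.9 kPa.
σ'_f = 221.9 ≤ σ'_p = 379 kPa, so the clay remains overconsolidated and only the recompression index applies:
S_c = C_r·H/(1+e₀)·log₁₀(σ'_f/σ'_0) = 0.06×3.5/2.19×log₁₀(221.9/150)
    = 0.095892 × 0.17007 = 0.01631 m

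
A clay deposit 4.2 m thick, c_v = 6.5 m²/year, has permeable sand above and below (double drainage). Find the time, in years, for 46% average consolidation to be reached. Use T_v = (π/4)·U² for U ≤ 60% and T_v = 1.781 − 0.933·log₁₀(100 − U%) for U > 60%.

t ≈ 0.113 years

Drainage path length: H_d = H/2 = 2.1 m (double drainage).
U ≤ 60%: T_v = (π/4)·U² = (π/4)×0.46² = 0.16619.
t = T_v·H_d²/c_v = 0.16619×2.1²/6.5 = 0.1128 years.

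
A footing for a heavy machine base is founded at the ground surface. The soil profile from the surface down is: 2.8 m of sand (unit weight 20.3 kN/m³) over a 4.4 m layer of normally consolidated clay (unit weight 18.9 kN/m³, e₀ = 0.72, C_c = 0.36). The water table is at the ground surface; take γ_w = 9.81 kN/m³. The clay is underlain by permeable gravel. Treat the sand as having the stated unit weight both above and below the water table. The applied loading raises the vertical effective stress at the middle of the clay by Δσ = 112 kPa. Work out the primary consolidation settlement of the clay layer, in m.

Mid-depth of clay below the ground surface: z = 2.8 + 4.4/2 = 5 m.
Total vertical stress at mid-clay: σ_v = 20.3×2.8 + 18.9×2.2 = 98.42 kPa.
Pore pressure: u = 9.81×(5 − 0) = 49.05 kPa.
Initial effective stress: σ'_0 = σ_v − u = 98.42 − 49.05 = 49.37 kPa.
Final effective stress: σ'_f = σ'_0 + Δσ = 49.37 + 112 = 161.37 kPa.
Normally consolidated clay, so the full stress increment lies on the virgin compression line:
S_c = C_c·H/(1+e₀)·log₁₀(σ'_f/σ'_0) = 0.36×4.4/(1+0.72)×log₁₀(161.37/49.37)
    = 0.92093 × 0.51436 = 0.4737 m

S_c ≈ 0.474 m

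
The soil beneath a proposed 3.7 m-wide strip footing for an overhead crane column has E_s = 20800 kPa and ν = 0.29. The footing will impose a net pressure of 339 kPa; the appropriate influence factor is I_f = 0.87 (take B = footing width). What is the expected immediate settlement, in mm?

S_e ≈ 48.1 mm

Immediate (elastic) settlement: S_e = q·B·(1−ν²)/E_s · I_f.
S_e = 339 × 3.7 × (1 − 0.29²) / 20800 × 0.87
    = 339 × 3.7 × 0.9159 / 20800 × 0.87
    = 0.04805 m = 48.05 mm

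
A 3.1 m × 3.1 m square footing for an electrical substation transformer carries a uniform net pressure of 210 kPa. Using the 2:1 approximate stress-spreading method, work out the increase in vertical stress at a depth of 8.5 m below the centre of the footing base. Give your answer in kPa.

By the 2:1 method the load spreads at 1 horizontal : 2 vertical, so at depth z the loaded area has grown by z in each plan dimension:
Δσ = qBL/((B+z)(L+z)) = 210×3.1×3.1/((3.1+8.5)(3.1+8.5)) = 14.998 kPa

Δσ_z ≈ 15 kPa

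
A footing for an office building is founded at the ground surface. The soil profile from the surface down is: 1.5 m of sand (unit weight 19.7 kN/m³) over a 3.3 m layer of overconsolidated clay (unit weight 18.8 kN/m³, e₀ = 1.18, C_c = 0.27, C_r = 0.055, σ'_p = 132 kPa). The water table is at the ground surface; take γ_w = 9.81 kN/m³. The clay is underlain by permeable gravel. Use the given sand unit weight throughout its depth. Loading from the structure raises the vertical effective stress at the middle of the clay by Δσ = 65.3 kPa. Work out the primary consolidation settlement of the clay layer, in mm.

Mid-depth of clay below the ground surface: z = 1.5 + 3.3/2 = 3.15 m.
Total vertical stress at mid-clay: σ_v = 19.7×1.5 + 18.8×1.65 = 60.57 kPa.
Pore pressure: u = 9.81×(3.15 − 0) = 30.902 kPa.
Initial effective stress: σ'_0 = σ_v − u = 60.57 − 30.902 = 29.668 kPa.
Final effective stress: σ'_f = 29.668 + 65.3 = 94.968 kPa.
σ'_f = 94.968 ≤ σ'_p = 132 kPa, so the clay remains overconsolidated and only the recompression index applies:
S_c = C_r·H/(1+e₀)·log₁₀(σ'_f/σ'_0) = 0.055×3.3/2.18×log₁₀(94.968/29.668)
    = 0.083259 × 0.50529 = 0.04207 m

S_c ≈ 42.1 mm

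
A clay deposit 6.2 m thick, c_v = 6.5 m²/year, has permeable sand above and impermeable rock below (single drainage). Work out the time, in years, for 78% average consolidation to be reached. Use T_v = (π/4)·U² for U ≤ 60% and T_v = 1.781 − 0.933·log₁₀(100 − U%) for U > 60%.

Drainage path length: H_d = H = 6.2 m (single drainage).
U > 60%: T_v = 1.781 − 0.933·log₁₀(100 − 78) = 0.52852.
t = T_v·H_d²/c_v = 0.52852×6.2²/6.5 = 3.126 years.

t ≈ 3.13 years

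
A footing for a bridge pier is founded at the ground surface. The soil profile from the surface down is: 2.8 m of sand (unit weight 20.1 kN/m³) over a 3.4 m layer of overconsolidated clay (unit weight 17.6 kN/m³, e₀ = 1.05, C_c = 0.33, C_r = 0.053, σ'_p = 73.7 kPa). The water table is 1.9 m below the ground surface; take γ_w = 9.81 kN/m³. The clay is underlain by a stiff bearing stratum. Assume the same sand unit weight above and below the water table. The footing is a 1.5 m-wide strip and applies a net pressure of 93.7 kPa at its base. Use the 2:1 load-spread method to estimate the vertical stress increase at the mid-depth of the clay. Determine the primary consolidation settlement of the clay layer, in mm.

S_c ≈ 38.8 mm

Mid-depth of clay below the ground surface: z = 2.8 + 3.4/2 = 4.5 m.
Total vertical stress at mid-clay: σ_v = 20.1×2.8 + 17.6×1.7 = 86.2 kPa.
Pore pressure: u = 9.81×(4.5 − 1.9) = 25.506 kPa.
Initial effective stress: σ'_0 = σ_v − u = 86.2 − 25.506 = 60.694 kPa.
Stress increase at mid-clay by the 2:1 spreading method:
Δσ = qB/(B+z) = 93.7×1.5/(1.5+4.5) = 23.425 kPa
Final effective stress: σ'_f = 60.694 + 23.425 = 84.119 kPa.
σ'_f = 84.119 > σ'_p = 73.7 kPa, so the stress path crosses the preconsolidation pressure — recompression up to σ'_p, then virgin compression beyond:
S_c = H/(1+e₀)·[C_r·log₁₀(σ'_p/σ'_0) + C_c·log₁₀(σ'_f/σ'_p)]
    = 3.4/2.05 × [0.053×log₁₀(73.7/60.694) + 0.33×log₁₀(84.119/73.7)]
    = 1.6585 × [0.0044691 + 0.018951] = 0.03884 m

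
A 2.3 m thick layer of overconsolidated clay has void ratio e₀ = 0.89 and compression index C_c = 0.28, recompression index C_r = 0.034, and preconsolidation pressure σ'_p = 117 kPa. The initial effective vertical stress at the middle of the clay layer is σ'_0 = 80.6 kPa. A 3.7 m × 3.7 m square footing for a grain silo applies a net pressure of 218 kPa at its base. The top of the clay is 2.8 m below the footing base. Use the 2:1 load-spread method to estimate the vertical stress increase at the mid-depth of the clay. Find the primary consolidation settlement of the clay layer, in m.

Mid-depth of clay below the footing base: z = 2.8 + 2.3/2 = 3.95 m.
Stress increase at mid-clay by the 2:1 spreading method:
Δσ = qBL/((B+z)(L+z)) = 218×3.7×3.7/((3.7+3.95)(3.7+3.95)) = 50.996 kPa
Final effective stress: σ'_f = 80.6 + 50.996 = 131.6 kPa.
σ'_f = 131.6 > σ'_p = 117 kPa, so the stress path crosses the preconsolidation pressure — recompression up to σ'_p, then virgin compression beyond:
S_c = H/(1+e₀)·[C_r·log₁₀(σ'_p/σ'_0) + C_c·log₁₀(σ'_f/σ'_p)]
    = 2.3/1.89 × [0.034×log₁₀(117/80.6) + 0.28×log₁₀(131.6/117)]
    = 1.2169 × [0.0055029 + 0.0143] = 0.0241 m

S_c ≈ 0.0241 m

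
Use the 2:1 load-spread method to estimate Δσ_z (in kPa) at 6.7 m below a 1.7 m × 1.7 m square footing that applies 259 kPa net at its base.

Δσ_z ≈ 10.6 kPa

By the 2:1 method the load spreads at 1 horizontal : 2 vertical, so at depth z the loaded area has grown by z in each plan dimension:
Δσ = qBL/((B+z)(L+z)) = 259×1.7×1.7/((1.7+6.7)(1.7+6.7)) = 10.608 kPa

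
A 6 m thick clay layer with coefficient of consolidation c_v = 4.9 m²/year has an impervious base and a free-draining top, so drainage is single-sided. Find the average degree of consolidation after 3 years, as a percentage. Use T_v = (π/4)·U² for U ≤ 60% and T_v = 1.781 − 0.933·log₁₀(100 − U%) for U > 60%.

U ≈ 70.4 %

Drainage path length: H_d = H = 6 m (single drainage).
T_v = c_v·t/H_d² = 4.9×3/6² = 0.40833.
T_v = 0.40833 corresponds to the U > 60% branch:
U = 1 − 10^((1.781 − T_v)/0.933)/100 = 0.704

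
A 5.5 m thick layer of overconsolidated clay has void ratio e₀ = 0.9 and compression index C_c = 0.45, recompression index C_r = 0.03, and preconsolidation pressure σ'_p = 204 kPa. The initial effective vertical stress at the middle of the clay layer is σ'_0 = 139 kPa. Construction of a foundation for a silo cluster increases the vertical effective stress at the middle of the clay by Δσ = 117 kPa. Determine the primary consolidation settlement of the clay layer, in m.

S_c ≈ 0.143 m

Final effective stress: σ'_f = 139 + 117 = 256 kPa.
σ'_f = 256 > σ'_p = 204 kPa, so the stress path crosses the preconsolidation pressure — recompression up to σ'_p, then virgin compression beyond:
S_c = H/(1+e₀)·[C_r·log₁₀(σ'_p/σ'_0) + C_c·log₁₀(σ'_f/σ'_p)]
    = 5.5/1.9 × [0.03×log₁₀(204/139) + 0.45×log₁₀(256/204)]
    = 2.8947 × [0.0049985 + 0.044374] = 0.1429 m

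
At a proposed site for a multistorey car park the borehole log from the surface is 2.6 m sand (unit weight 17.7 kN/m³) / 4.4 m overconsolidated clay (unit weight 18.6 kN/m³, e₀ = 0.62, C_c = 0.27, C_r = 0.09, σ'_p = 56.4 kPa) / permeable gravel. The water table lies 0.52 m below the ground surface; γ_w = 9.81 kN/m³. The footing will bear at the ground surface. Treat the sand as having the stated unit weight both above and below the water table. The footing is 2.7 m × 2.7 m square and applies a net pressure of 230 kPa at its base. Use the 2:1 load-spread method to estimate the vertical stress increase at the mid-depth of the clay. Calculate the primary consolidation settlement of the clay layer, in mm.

S_c ≈ 114 mm

Mid-depth of clay below the ground surface: z = 2.6 + 4.4/2 = 4.8 m.
Total vertical stress at mid-clay: σ_v = 17.7×2.6 + 18.6×2.2 = 86.94 kPa.
Pore pressure: u = 9.81×(4.8 − 0.52) = 41.987 kPa.
Initial effective stress: σ'_0 = σ_v − u = 86.94 − 41.987 = 44.953 kPa.
Stress increase at mid-clay by the 2:1 spreading method:
Δσ = qBL/((B+z)(L+z)) = 230×2.7×2.7/((2.7+4.8)(2.7+4.8)) = 29.808 kPa
Final effective stress: σ'_f = 44.953 + 29.808 = 74.761 kPa.
σ'_f = 74.761 > σ'_p = 56.4 kPa, so the stress path crosses the preconsolidation pressure — recompression up to σ'_p, then virgin compression beyond:
S_c = H/(1+e₀)·[C_r·log₁₀(σ'_p/σ'_0) + C_c·log₁₀(σ'_f/σ'_p)]
    = 4.4/1.62 × [0.09×log₁₀(56.4/44.953) + 0.27×log₁₀(74.761/56.4)]
    = 2.716 × [0.0088668 + 0.033047] = 0.1138 m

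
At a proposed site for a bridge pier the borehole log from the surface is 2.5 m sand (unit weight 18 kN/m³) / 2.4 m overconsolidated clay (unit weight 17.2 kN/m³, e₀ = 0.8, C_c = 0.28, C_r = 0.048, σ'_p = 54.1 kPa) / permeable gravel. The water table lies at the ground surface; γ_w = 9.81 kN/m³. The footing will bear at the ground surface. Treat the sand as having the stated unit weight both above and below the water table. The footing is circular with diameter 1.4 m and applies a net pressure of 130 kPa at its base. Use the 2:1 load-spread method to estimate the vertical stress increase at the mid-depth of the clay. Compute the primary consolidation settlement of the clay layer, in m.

S_c ≈ 0.00801 m

Mid-depth of clay below the ground surface: z = 2.5 + 2.4/2 = 3.7 m.
Total vertical stress at mid-clay: σ_v = 18×2.5 + 17.2×1.2 = 65.64 kPa.
Pore pressure: u = 9.81×(3.7 − 0) = 36.297 kPa.
Initial effective stress: σ'_0 = σ_v − u = 65.64 − 36.297 = 29.343 kPa.
Stress increase at mid-clay by the 2:1 spreading method:
Δσ ≈ qD²/(D+z)² = 130×1.4²/(1.4+3.7)² = 9.7962 kPa
Final effective stress: σ'_f = 29.343 + 9.7962 = 39.139 kPa.
σ'_f = 39.139 ≤ σ'_p = 54.1 kPa, so the clay remains overconsolidated and only the recompression index applies:
S_c = C_r·H/(1+e₀)·log₁₀(σ'_f/σ'_0) = 0.048×2.4/1.8×log₁₀(39.139/29.343)
    = 0.063998 × 0.12511 = 0.008007 m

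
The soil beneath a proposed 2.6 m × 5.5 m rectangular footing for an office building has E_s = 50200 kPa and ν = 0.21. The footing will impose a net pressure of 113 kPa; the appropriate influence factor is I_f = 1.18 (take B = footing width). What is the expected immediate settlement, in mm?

S_e ≈ 6.6 mm

Immediate (elastic) settlement: S_e = q·B·(1−ν²)/E_s · I_f.
S_e = 113 × 2.6 × (1 − 0.21²) / 50200 × 1.18
    = 113 × 2.6 × 0.9559 / 50200 × 1.18
    = 0.006601 m = 6.601 mm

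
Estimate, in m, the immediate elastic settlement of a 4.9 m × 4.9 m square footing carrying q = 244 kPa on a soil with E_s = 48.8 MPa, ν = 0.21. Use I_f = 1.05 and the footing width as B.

Immediate (elastic) settlement: S_e = q·B·(1−ν²)/E_s · I_f.
E_s = 48.8 MPa = 48800 kPa.
S_e = 244 × 4.9 × (1 − 0.21²) / 48800 × 1.05
    = 244 × 4.9 × 0.9559 / 48800 × 1.05
    = 0.02459 m

S_e ≈ 0.0246 m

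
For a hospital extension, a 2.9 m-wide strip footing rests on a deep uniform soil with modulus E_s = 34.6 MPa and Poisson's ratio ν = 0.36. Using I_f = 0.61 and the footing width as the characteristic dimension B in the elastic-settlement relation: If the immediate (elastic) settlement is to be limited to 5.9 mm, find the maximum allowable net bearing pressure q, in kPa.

q ≈ 133 kPa

E_s = 34.6 MPa = 34600 kPa.
S_e = q·B·(1−ν²)/E_s · I_f  ⇒  q = S_e·E_s / (B·(1−ν²)·I_f).
q = 0.0059 × 34600 / (2.9 × 0.8704 × 0.61) = 132.6 kPa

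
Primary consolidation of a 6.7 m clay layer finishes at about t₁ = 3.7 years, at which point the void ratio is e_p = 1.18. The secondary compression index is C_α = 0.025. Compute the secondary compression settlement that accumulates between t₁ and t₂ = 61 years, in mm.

S_s ≈ 93.5 mm

Secondary compression: S_s = C_α·H/(1+e_p)·log₁₀(t₂/t₁)
S_s = 0.025×6.7/(1+1.18)×log₁₀(61/3.7)
    = 0.07683 × 1.217 = 0.09352 m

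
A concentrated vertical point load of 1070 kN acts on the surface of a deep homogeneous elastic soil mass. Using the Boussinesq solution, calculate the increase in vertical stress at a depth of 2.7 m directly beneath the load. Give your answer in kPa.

Δσ_z ≈ 70.1 kPa

Boussinesq vertical stress below a point load on an elastic half-space:
Δσ_z = 3P/(2πz²) · [1 + (r/z)²]^(−5/2)
r/z = 0/2.7 = 0; [1+(r/z)²]^(−5/2) = 1.
Δσ_z = 3×1070/(2π×2.7²) × 1 = 70.081 × 1 = 70.08 kPa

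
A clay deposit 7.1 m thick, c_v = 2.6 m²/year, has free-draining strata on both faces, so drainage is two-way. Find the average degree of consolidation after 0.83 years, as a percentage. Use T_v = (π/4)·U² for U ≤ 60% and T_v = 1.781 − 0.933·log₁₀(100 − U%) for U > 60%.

U ≈ 46.7 %

Drainage path length: H_d = H/2 = 3.55 m (double drainage).
T_v = c_v·t/H_d² = 2.6×0.83/3.55² = 0.17124.
T_v = 0.17124 corresponds to the U ≤ 60% branch:
U = √(4T_v/π) = 0.4669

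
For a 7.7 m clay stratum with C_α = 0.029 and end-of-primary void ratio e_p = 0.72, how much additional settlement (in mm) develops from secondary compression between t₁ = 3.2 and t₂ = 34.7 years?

S_s ≈ 134 mm

Secondary compression: S_s = C_α·H/(1+e_p)·log₁₀(t₂/t₁)
S_s = 0.029×7.7/(1+0.72)×log₁₀(34.7/3.2)
    = 0.1298 × 1.035 = 0.1344 m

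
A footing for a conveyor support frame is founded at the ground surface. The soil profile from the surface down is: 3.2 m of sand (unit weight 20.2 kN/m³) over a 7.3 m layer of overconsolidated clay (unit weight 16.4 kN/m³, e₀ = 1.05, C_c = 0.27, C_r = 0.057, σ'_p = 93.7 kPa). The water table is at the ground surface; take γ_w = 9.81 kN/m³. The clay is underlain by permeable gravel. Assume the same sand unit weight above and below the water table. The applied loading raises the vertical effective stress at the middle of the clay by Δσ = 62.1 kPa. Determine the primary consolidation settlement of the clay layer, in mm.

Mid-depth of clay below the ground surface: z = 3.2 + 7.3/2 = 6.85 m.
Total vertical stress at mid-clay: σ_v = 20.2×3.2 + 16.4×3.65 = 124.5 kPa.
Pore pressure: u = 9.81×(6.85 − 0) = 67.198 kPa.
Initial effective stress: σ'_0 = σ_v − u = 124.5 − 67.198 = 57.302 kPa.
Final effective stress: σ'_f = 57.302 + 62.1 = 119.4 kPa.
σ'_f = 119.4 > σ'_p = 93.7 kPa, so the stress path crosses the preconsolidation pressure — recompression up to σ'_p, then virgin compression beyond:
S_c = H/(1+e₀)·[C_r·log₁₀(σ'_p/σ'_0) + C_c·log₁₀(σ'_f/σ'_p)]
    = 7.3/2.05 × [0.057×log₁₀(93.7/57.302) + 0.27×log₁₀(119.4/93.7)]
    = 3.561 × [0.012173 + 0.028421] = 0.1446 m

S_c ≈ 145 mm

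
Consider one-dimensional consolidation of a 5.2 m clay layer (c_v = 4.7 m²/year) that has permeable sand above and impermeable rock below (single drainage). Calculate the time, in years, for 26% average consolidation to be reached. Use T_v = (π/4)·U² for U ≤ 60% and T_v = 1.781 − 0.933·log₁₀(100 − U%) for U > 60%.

t ≈ 0.305 years

Drainage path length: H_d = H = 5.2 m (single drainage).
U ≤ 60%: T_v = (π/4)·U² = (π/4)×0.26² = 0.053093.
t = T_v·H_d²/c_v = 0.053093×5.2²/4.7 = 0.3055 years.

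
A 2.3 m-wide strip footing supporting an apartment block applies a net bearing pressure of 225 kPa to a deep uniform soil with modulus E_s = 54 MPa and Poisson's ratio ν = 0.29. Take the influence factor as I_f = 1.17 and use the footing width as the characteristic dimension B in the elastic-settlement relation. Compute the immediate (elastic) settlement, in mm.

S_e ≈ 10.3 mm

Immediate (elastic) settlement: S_e = q·B·(1−ν²)/E_s · I_f.
E_s = 54 MPa = 54000 kPa.
S_e = 225 × 2.3 × (1 − 0.29²) / 54000 × 1.17
    = 225 × 2.3 × 0.9159 / 54000 × 1.17
    = 0.01027 m = 10.27 mm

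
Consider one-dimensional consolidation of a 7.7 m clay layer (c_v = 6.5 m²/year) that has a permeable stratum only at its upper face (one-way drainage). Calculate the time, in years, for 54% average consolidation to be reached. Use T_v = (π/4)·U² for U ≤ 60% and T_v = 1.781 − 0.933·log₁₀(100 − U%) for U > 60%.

Drainage path length: H_d = H = 7.7 m (single drainage).
U ≤ 60%: T_v = (π/4)·U² = (π/4)×0.54² = 0.22902.
t = T_v·H_d²/c_v = 0.22902×7.7²/6.5 = 2.089 years.

t ≈ 2.09 years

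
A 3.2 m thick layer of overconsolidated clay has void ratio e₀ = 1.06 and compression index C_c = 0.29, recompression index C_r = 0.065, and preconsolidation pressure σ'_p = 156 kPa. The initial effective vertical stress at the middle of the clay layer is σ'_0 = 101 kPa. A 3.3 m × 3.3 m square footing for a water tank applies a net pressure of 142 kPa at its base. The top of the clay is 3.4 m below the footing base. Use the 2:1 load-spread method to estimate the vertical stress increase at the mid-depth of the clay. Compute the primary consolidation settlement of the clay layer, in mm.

S_c ≈ 8.8 mm

Mid-depth of clay below the footing base: z = 3.4 + 3.2/2 = 5 m.
Stress increase at mid-clay by the 2:1 spreading method:
Δσ = qBL/((B+z)(L+z)) = 142×3.3×3.3/((3.3+5)(3.3+5)) = 22.447 kPa
Final effective stress: σ'_f = 101 + 22.447 = 123.45 kPa.
σ'_f = 123.45 ≤ σ'_p = 156 kPa, so the clay remains overconsolidated and only the recompression index applies:
S_c = C_r·H/(1+e₀)·log₁₀(σ'_f/σ'_0) = 0.065×3.2/2.06×log₁₀(123.45/101)
    = 0.10097 × 0.08717 = 0.008802 m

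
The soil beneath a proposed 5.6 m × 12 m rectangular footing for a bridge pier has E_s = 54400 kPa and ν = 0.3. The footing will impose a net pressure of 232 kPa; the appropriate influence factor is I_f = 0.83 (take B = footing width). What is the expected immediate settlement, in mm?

Immediate (elastic) settlement: S_e = q·B·(1−ν²)/E_s · I_f.
S_e = 232 × 5.6 × (1 − 0.3²) / 54400 × 0.83
    = 232 × 5.6 × 0.91 / 54400 × 0.83
    = 0.01804 m = 18.04 mm

S_e ≈ 18 mm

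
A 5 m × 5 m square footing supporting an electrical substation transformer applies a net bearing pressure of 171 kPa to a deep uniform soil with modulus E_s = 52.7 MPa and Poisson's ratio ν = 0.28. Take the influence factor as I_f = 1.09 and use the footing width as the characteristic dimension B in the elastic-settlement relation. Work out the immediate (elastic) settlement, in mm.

S_e ≈ 16.3 mm

Immediate (elastic) settlement: S_e = q·B·(1−ν²)/E_s · I_f.
E_s = 52.7 MPa = 52700 kPa.
S_e = 171 × 5 × (1 − 0.28²) / 52700 × 1.09
    = 171 × 5 × 0.9216 / 52700 × 1.09
    = 0.0163 m = 16.3 mm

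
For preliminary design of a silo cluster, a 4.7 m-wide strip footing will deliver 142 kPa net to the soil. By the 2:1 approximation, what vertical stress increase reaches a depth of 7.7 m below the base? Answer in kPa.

Δσ_z ≈ 53.8 kPa

By the 2:1 method the load spreads at 1 horizontal : 2 vertical, so at depth z the loaded area has grown by z in each plan dimension:
Δσ = qB/(B+z) = 142×4.7/(4.7+7.7) = 53.823 kPa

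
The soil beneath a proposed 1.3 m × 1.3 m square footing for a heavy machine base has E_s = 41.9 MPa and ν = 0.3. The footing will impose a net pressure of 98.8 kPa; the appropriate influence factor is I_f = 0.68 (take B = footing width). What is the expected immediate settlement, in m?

S_e ≈ 0.0019 m

Immediate (elastic) settlement: S_e = q·B·(1−ν²)/E_s · I_f.
E_s = 41.9 MPa = 41900 kPa.
S_e = 98.8 × 1.3 × (1 − 0.3²) / 41900 × 0.68
    = 98.8 × 1.3 × 0.91 / 41900 × 0.68
    = 0.001897 m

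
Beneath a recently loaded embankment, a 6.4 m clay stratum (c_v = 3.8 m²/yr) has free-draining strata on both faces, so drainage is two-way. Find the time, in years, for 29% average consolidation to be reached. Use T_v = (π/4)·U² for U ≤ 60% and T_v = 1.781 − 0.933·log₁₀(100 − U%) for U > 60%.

t ≈ 0.178 years

Drainage path length: H_d = H/2 = 3.2 m (double drainage).
U ≤ 60%: T_v = (π/4)·U² = (π/4)×0.29² = 0.066052.
t = T_v·H_d²/c_v = 0.066052×3.2²/3.8 = 0.178 years.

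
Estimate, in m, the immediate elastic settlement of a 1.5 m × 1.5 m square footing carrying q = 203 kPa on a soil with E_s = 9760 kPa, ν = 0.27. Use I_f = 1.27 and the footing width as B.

Immediate (elastic) settlement: S_e = q·B·(1−ν²)/E_s · I_f.
S_e = 203 × 1.5 × (1 − 0.27²) / 9760 × 1.27
    = 203 × 1.5 × 0.9271 / 9760 × 1.27
    = 0.03673 m

S_e ≈ 0.0367 m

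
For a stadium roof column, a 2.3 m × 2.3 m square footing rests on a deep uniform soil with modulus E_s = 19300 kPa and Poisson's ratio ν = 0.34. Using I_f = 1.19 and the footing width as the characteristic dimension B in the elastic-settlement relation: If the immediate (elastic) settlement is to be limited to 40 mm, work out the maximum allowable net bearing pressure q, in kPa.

q ≈ 319 kPa

S_e = q·B·(1−ν²)/E_s · I_f  ⇒  q = S_e·E_s / (B·(1−ν²)·I_f).
q = 0.04 × 19300 / (2.3 × 0.8844 × 1.19) = 318.9 kPa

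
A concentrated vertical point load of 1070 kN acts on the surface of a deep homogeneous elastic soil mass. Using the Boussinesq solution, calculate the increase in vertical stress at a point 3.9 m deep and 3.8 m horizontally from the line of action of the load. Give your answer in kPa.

Δσ_z ≈ 6.33 kPa

Boussinesq vertical stress below a point load on an elastic half-space:
Δσ_z = 3P/(2πz²) · [1 + (r/z)²]^(−5/2)
r/z = 3.8/3.9 = 0.97436; [1+(r/z)²]^(−5/2) = 0.18848.
Δσ_z = 3×1070/(2π×3.9²) × 0.18848 = 33.589 × 0.18848 = 6.331 kPa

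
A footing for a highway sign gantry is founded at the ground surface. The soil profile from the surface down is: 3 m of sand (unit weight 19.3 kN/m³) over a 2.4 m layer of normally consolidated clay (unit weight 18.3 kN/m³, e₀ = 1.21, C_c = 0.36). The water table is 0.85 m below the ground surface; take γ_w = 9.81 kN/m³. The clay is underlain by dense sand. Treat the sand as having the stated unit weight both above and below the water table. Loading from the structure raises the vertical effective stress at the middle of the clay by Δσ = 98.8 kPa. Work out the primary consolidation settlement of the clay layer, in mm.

Mid-depth of clay below the ground surface: z = 3 + 2.4/2 = 4.2 m.
Total vertical stress at mid-clay: σ_v = 19.3×3 + 18.3×1.2 = 79.86 kPa.
Pore pressure: u = 9.81×(4.2 − 0.85) = 32.864 kPa.
Initial effective stress: σ'_0 = σ_v − u = 79.86 − 32.864 = 46.996 kPa.
Final effective stress: σ'_f = σ'_0 + Δσ = 46.996 + 98.8 = 145.8 kPa.
Normally consolidated clay, so the full stress increment lies on the virgin compression line:
S_c = C_c·H/(1+e₀)·log₁₀(σ'_f/σ'_0) = 0.36×2.4/(1+1.21)×log₁₀(145.8/46.996)
    = 0.39095 × 0.4917 = 0.1922 m

S_c ≈ 192 mm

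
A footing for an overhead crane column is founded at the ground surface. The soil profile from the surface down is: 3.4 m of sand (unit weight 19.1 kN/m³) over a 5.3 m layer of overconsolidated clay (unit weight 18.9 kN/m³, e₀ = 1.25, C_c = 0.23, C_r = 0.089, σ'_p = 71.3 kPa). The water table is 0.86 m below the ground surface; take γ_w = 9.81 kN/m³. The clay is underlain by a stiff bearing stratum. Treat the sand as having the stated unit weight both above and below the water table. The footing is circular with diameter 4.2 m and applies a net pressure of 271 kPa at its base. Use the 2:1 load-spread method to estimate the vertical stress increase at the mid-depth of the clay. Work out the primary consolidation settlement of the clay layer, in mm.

Mid-depth of clay below the ground surface: z = 3.4 + 5.3/2 = 6.05 m.
Total vertical stress at mid-clay: σ_v = 19.1×3.4 + 18.9×2.65 = 115.02 kPa.
Pore pressure: u = 9.81×(6.05 − 0.86) = 50.914 kPa.
Initial effective stress: σ'_0 = σ_v − u = 115.02 − 50.914 = 64.106 kPa.
Stress increase at mid-clay by the 2:1 spreading method:
Δσ ≈ qD²/(D+z)² = 271×4.2²/(4.2+6.05)² = 45.501 kPa
Final effective stress: σ'_f = 64.106 + 45.501 = 109.61 kPa.
σ'_f = 109.61 > σ'_p = 71.3 kPa, so the stress path crosses the preconsolidation pressure — recompression up to σ'_p, then virgin compression beyond:
S_c = H/(1+e₀)·[C_r·log₁₀(σ'_p/σ'_0) + C_c·log₁₀(σ'_f/σ'_p)]
    = 5.3/2.25 × [0.089×log₁₀(71.3/64.106) + 0.23×log₁₀(109.61/71.3)]
    = 2.3556 × [0.004111 + 0.042955] = 0.1109 m

S_c ≈ 111 mm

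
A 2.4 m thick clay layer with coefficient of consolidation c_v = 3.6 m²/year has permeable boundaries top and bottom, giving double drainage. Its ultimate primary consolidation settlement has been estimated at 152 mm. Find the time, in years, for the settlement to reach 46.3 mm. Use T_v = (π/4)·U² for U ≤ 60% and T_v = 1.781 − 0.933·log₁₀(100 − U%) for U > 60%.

t ≈ 0.0291 years

Drainage path length: H_d = H/2 = 1.2 m (double drainage).
U = S(t)/S_ult = 46.3/152 = 0.3046.
U ≤ 60%: T_v = (π/4)·U² = (π/4)×0.30461² = 0.072873.
t = T_v·H_d²/c_v = 0.072873×1.2²/3.6 = 0.02915 years.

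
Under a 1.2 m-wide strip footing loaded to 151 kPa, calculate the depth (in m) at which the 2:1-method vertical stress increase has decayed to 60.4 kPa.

z ≈ 1.8 m

2:1 spreading — at depth z the loaded area has grown by z in each plan dimension:
qB/(B+z) = Δσ_z ⇒ z = qB/Δσ_z − B = 151×1.2/60.4 − 1.2 = 1.8 m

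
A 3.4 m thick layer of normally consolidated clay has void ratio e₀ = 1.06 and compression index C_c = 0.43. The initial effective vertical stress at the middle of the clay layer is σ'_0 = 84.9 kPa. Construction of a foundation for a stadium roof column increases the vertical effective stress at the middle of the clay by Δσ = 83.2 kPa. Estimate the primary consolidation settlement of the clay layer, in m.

S_c ≈ 0.211 m

Final effective stress: σ'_f = σ'_0 + Δσ = 84.9 + 83.2 = 168.1 kPa.
Normally consolidated clay, so the full stress increment lies on the virgin compression line:
S_c = C_c·H/(1+e₀)·log₁₀(σ'_f/σ'_0) = 0.43×3.4/(1+1.06)×log₁₀(168.1/84.9)
    = 0.70971 × 0.29666 = 0.2105 m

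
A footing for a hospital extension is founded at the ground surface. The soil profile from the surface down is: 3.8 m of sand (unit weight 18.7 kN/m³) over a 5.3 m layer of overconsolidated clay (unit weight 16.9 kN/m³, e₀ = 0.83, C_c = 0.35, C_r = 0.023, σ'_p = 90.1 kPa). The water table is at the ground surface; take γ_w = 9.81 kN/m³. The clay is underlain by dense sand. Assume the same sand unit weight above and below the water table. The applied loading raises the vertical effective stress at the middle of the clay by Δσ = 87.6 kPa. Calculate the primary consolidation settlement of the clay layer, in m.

S_c ≈ 0.21 m

Mid-depth of clay below the ground surface: z = 3.8 + 5.3/2 = 6.45 m.
Total vertical stress at mid-clay: σ_v = 18.7×3.8 + 16.9×2.65 = 115.84 kPa.
Pore pressure: u = 9.81×(6.45 − 0) = 63.275 kPa.
Initial effective stress: σ'_0 = σ_v − u = 115.84 − 63.275 = 52.565 kPa.
Final effective stress: σ'_f = 52.565 + 87.6 = 140.16 kPa.
σ'_f = 140.16 > σ'_p = 90.1 kPa, so the stress path crosses the preconsolidation pressure — recompression up to σ'_p, then virgin compression beyond:
S_c = H/(1+e₀)·[C_r·log₁₀(σ'_p/σ'_0) + C_c·log₁₀(σ'_f/σ'_p)]
    = 5.3/1.83 × [0.023×log₁₀(90.1/52.565) + 0.35×log₁₀(140.16/90.1)]
    = 2.8962 × [0.0053826 + 0.067165] = 0.2101 m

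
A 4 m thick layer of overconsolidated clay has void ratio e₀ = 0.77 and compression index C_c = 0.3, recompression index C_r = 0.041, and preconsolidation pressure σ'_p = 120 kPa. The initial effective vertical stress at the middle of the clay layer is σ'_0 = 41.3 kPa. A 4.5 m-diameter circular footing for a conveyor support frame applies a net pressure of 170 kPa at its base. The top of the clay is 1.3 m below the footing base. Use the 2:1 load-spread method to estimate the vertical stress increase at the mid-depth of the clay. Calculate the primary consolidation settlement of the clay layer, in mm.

S_c ≈ 34.7 mm

Mid-depth of clay below the footing base: z = 1.3 + 4/2 = 3.3 m.
Stress increase at mid-clay by the 2:1 spreading method:
Δσ ≈ qD²/(D+z)² = 170×4.5²/(4.5+3.3)² = 56.583 kPa
Final effective stress: σ'_f = 41.3 + 56.583 = 97.883 kPa.
σ'_f = 97.883 ≤ σ'_p = 120 kPa, so the clay remains overconsolidated and only the recompression index applies:
S_c = C_r·H/(1+e₀)·log₁₀(σ'_f/σ'_0) = 0.041×4/1.77×log₁₀(97.883/41.3)
    = 0.092656 × 0.37476 = 0.03472 m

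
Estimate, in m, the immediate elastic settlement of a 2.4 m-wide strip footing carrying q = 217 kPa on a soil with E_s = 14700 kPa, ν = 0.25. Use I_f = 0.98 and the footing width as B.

S_e ≈ 0.0325 m

Immediate (elastic) settlement: S_e = q·B·(1−ν²)/E_s · I_f.
S_e = 217 × 2.4 × (1 − 0.25²) / 14700 × 0.98
    = 217 × 2.4 × 0.9375 / 14700 × 0.98
    = 0.03255 m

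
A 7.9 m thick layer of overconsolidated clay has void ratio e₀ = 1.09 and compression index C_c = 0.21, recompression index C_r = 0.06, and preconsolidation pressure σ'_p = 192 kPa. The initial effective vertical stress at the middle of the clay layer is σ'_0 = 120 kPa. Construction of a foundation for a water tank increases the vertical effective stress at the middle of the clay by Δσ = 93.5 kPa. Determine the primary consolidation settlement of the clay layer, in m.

S_c ≈ 0.0829 m

Final effective stress: σ'_f = 120 + 93.5 = 213.5 kPa.
σ'_f = 213.5 > σ'_p = 192 kPa, so the stress path crosses the preconsolidation pressure — recompression up to σ'_p, then virgin compression beyond:
S_c = H/(1+e₀)·[C_r·log₁₀(σ'_p/σ'_0) + C_c·log₁₀(σ'_f/σ'_p)]
    = 7.9/2.09 × [0.06×log₁₀(192/120) + 0.21×log₁₀(213.5/192)]
    = 3.7799 × [0.012247 + 0.0096803] = 0.08288 m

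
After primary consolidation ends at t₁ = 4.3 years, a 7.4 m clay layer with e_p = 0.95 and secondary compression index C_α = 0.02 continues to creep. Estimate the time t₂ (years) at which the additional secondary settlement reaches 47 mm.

S_s = C_α·H/(1+e_p)·log₁₀(t₂/t₁) ⇒ log₁₀(t₂/t₁) = S_s·(1+e_p)/(C_α·H).
log₁₀(t₂/t₁) = 0.047 × (1+0.95) / (0.02×7.4) = 0.6193
t₂ = t₁ × 10^0.6193 = 4.3 × 4.162 = 17.89 years

t₂ ≈ 17.9 years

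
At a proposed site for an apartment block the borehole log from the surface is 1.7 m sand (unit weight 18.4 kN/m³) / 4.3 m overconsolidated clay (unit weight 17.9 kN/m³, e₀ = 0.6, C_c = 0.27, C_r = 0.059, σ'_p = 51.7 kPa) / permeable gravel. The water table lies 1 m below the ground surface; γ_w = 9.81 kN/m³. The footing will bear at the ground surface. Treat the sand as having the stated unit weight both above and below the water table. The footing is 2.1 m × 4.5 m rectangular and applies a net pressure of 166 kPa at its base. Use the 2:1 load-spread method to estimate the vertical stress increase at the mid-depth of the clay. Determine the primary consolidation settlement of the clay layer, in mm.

Mid-depth of clay below the ground surface: z = 1.7 + 4.3/2 = 3.85 m.
Total vertical stress at mid-clay: σ_v = 18.4×1.7 + 17.9×2.15 = 69.765 kPa.
Pore pressure: u = 9.81×(3.85 − 1) = 27.959 kPa.
Initial effective stress: σ'_0 = σ_v − u = 69.765 − 27.959 = 41.806 kPa.
Stress increase at mid-clay by the 2:1 spreading method:
Δσ = qBL/((B+z)(L+z)) = 166×2.1×4.5/((2.1+3.85)(4.5+3.85)) = 31.574 kPa
Final effective stress: σ'_f = 41.806 + 31.574 = 73.38 kPa.
σ'_f = 73.38 > σ'_p = 51.7 kPa, so the stress path crosses the preconsolidation pressure — recompression up to σ'_p, then virgin compression beyond:
S_c = H/(1+e₀)·[C_r·log₁₀(σ'_p/σ'_0) + C_c·log₁₀(σ'_f/σ'_p)]
    = 4.3/1.6 × [0.059×log₁₀(51.7/41.806) + 0.27×log₁₀(73.38/51.7)]
    = 2.6875 × [0.0054429 + 0.041064] = 0.125 m

S_c ≈ 125 mm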